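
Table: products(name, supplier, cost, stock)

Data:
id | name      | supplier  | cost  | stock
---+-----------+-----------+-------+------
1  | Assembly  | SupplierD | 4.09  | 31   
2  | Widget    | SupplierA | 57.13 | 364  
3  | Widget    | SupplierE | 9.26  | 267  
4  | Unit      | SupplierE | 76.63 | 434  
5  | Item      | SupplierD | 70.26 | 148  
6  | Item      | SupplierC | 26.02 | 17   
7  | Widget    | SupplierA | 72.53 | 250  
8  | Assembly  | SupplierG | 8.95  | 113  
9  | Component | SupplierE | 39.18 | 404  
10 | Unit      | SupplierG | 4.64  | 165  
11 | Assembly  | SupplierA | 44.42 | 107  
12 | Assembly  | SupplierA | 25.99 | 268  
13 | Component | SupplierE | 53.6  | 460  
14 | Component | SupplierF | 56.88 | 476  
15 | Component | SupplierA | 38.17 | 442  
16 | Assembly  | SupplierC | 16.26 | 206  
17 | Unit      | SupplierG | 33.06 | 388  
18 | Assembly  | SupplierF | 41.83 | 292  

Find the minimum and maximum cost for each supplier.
SELECT supplier, MIN(cost), MAX(cost)
FROM products
GROUP BY supplier

Result:
  SupplierA: min=25.99, max=72.53
  SupplierC: min=16.26, max=26.02
  SupplierD: min=4.09, max=70.26
  SupplierE: min=9.26, max=76.63
  SupplierF: min=41.83, max=56.88
  SupplierG: min=4.64, max=33.06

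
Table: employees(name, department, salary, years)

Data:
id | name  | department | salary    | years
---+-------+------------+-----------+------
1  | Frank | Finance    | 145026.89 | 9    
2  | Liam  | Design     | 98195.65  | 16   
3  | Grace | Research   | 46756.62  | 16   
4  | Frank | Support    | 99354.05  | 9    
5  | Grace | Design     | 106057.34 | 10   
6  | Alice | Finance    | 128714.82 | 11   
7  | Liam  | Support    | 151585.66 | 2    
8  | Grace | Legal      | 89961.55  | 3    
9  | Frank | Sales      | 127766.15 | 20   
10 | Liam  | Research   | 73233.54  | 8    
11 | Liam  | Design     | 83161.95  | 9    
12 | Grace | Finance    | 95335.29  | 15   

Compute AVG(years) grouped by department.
SELECT department, AVG(years) as result
FROM employees
GROUP BY department

Result:
  Design: 11.67
  Finance: 11.67
  Legal: 3.00
  Research: 12.00
  Sales: 20.00
  Support: 5.50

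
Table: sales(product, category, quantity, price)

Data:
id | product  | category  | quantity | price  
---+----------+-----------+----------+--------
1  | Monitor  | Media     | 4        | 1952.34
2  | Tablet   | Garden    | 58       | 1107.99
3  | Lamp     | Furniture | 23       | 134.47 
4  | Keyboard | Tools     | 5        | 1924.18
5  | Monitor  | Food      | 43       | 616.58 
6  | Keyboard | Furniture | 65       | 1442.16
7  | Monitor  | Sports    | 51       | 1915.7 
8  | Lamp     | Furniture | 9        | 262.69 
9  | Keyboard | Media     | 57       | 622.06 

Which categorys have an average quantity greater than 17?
SELECT category, AVG(quantity)
FROM sales
GROUP BY category
HAVING AVG(quantity) > 17

Result:
  Food: avg=43.00
  Furniture: avg=32.33
  Garden: avg=58.00
  Media: avg=30.50
  Sports: avg=51.00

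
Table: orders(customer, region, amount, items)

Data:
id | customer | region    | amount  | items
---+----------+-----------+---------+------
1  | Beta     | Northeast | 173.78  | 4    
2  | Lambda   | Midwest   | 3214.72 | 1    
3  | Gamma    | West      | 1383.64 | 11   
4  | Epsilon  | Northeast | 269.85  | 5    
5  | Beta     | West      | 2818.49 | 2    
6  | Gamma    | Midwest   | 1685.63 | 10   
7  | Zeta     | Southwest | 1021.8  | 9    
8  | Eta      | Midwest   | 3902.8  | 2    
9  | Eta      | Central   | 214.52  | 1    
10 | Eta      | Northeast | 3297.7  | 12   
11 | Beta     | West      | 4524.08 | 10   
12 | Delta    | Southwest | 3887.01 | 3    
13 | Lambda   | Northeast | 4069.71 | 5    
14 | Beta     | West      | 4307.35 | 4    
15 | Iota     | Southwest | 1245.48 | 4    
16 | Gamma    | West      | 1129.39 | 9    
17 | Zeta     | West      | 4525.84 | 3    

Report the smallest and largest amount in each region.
SELECT region, MIN(amount), MAX(amount)
FROM orders
GROUP BY region

Result:
  Central: min=214.52, max=214.52
  Midwest: min=1685.63, max=3902.80
  Northeast: min=173.78, max=4069.71
  Southwest: min=1021.80, max=3887.01
  West: min=1129.39, max=4525.84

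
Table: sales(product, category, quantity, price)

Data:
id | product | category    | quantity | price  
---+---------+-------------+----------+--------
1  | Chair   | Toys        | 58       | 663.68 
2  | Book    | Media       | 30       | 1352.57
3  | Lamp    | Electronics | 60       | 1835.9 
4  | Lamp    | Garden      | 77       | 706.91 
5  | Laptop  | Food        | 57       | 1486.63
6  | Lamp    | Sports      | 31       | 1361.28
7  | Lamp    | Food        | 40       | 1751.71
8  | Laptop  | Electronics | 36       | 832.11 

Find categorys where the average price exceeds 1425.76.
SELECT category, AVG(price)
FROM sales
GROUP BY category
HAVING AVG(price) > 1425.76

Result:
  Food: avg=1619.17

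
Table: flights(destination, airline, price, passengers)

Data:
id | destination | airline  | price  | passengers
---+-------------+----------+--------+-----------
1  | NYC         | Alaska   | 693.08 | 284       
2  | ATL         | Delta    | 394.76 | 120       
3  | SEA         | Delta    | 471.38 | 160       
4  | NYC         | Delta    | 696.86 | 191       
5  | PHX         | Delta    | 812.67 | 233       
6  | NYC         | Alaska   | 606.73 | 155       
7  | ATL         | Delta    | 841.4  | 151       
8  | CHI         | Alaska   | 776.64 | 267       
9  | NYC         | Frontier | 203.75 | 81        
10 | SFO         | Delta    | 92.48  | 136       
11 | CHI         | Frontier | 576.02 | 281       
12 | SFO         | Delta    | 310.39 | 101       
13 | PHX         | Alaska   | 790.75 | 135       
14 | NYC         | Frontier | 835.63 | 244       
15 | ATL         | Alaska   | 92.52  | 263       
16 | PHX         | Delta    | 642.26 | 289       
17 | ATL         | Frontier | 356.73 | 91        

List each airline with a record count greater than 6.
SELECT airline, COUNT(*) as cnt
FROM flights
GROUP BY airline
HAVING COUNT(*) > 6

Result:
  Delta: 8

Note: HAVING filters groups after aggregation, WHERE filters rows before.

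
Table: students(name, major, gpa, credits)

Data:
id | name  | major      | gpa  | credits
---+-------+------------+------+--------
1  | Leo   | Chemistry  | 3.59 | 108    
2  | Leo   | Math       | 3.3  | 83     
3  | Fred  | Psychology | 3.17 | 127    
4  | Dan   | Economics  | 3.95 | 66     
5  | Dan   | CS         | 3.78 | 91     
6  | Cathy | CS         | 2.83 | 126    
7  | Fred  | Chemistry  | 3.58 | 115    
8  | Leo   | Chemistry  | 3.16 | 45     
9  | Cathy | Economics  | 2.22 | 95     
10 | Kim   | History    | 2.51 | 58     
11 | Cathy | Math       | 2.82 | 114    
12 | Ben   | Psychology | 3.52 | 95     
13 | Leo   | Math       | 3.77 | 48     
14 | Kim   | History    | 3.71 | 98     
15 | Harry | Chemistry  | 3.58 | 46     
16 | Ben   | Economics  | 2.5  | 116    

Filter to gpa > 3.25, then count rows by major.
SELECT major, COUNT(*)
FROM students
WHERE gpa > 3.25
GROUP BY major

Note: WHERE filters rows before grouping.

Result:
  CS: 1
  Chemistry: 3
  Economics: 1
  History: 1
  Math: 2
  Psychology: 1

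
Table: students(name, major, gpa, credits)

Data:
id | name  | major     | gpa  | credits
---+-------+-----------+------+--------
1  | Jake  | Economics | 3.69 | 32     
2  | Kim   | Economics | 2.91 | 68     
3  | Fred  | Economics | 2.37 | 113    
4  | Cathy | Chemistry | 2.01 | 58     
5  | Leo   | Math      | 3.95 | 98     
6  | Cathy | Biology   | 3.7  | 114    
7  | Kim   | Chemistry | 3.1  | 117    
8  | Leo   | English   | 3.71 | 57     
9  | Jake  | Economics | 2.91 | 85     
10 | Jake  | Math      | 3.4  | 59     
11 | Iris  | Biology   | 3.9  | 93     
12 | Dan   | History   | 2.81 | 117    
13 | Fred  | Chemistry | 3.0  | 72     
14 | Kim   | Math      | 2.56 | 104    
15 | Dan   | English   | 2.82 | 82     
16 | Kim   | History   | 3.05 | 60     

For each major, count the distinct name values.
SELECT major, COUNT(DISTINCT name)
FROM students
GROUP BY major

Result:
  Biology: 2 distinct
  Chemistry: 3 distinct
  Economics: 3 distinct
  English: 2 distinct
  History: 2 distinct
  Math: 3 distinct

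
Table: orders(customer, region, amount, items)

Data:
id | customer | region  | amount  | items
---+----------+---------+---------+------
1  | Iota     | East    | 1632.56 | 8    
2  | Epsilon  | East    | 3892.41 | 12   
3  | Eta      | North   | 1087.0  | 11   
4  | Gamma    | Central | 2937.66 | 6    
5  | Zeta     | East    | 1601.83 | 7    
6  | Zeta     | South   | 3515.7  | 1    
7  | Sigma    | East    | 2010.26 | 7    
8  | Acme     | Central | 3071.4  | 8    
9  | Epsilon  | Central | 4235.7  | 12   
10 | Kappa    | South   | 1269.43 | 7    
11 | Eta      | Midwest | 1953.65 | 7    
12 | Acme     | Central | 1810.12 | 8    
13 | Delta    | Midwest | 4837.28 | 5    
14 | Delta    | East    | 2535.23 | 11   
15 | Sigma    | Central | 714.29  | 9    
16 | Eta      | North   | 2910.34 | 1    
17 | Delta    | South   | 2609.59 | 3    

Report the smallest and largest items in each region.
SELECT region, MIN(items), MAX(items)
FROM orders
GROUP BY region

Result:
  Central: min=6, max=12
  East: min=7, max=12
  Midwest: min=5, max=7
  North: min=1, max=11
  South: min=1, max=7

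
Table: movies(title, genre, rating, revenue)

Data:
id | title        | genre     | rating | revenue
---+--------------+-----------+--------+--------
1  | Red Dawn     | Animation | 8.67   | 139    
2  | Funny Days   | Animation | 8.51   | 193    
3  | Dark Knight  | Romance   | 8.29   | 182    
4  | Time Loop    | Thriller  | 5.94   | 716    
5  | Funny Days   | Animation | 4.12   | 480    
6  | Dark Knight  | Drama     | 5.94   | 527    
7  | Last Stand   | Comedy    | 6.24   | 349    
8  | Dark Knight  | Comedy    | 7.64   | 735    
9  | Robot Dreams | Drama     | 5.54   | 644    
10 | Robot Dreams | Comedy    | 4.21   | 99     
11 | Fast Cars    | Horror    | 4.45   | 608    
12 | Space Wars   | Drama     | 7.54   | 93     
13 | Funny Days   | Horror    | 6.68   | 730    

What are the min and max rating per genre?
SELECT genre, MIN(rating), MAX(rating)
FROM movies
GROUP BY genre

Result:
  Animation: min=4.12, max=8.67
  Comedy: min=4.21, max=7.64
  Drama: min=5.54, max=7.54
  Horror: min=4.45, max=6.68
  Romance: min=8.29, max=8.29
  Thriller: min=5.94, max=5.94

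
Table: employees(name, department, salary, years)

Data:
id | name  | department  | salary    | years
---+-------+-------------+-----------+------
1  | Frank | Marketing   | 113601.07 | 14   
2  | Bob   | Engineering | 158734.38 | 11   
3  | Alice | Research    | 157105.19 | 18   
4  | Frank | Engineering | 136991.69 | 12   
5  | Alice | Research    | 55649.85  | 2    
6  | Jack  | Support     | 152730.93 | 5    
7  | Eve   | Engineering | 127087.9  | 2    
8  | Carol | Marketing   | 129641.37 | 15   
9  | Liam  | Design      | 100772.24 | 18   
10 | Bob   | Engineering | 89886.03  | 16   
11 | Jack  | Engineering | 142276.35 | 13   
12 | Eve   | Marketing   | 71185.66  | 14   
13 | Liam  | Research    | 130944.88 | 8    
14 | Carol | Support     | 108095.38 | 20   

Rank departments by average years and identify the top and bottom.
SELECT department, AVG(years)
FROM employees
GROUP BY department
ORDER BY AVG(years)

All groups:
  Research: 9.33
  Engineering: 10.80
  Support: 12.50
  Marketing: 14.33
  Design: 18.00

Highest: Design (18.00)
Lowest: Research (9.33)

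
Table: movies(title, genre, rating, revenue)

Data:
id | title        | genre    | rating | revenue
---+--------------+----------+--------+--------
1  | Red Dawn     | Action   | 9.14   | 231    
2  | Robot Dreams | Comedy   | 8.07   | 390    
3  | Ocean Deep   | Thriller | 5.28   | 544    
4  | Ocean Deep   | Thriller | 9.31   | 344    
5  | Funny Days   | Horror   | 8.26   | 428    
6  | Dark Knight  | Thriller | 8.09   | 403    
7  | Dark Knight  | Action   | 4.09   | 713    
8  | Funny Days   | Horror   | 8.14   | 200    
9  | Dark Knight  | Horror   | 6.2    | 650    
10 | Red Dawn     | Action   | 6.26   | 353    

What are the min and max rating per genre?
SELECT genre, MIN(rating), MAX(rating)
FROM movies
GROUP BY genre

Result:
  Action: min=4.09, max=9.14
  Comedy: min=8.07, max=8.07
  Horror: min=6.20, max=8.26
  Thriller: min=5.28, max=9.31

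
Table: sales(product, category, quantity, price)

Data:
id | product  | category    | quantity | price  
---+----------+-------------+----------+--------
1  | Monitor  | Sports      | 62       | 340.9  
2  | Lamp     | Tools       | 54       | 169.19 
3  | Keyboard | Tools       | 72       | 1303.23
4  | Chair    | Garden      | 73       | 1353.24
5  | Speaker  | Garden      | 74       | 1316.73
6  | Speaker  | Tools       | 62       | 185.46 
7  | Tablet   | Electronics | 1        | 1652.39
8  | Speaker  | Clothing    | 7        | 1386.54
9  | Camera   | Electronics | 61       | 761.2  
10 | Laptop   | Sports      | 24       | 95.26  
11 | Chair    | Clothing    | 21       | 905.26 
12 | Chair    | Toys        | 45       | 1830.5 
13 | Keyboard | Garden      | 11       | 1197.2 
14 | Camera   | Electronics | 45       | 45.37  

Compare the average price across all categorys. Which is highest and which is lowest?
SELECT category, AVG(price)
FROM sales
GROUP BY category
ORDER BY AVG(price)

All groups:
  Sports: 218.08
  Tools: 552.63
  Electronics: 819.65
  Clothing: 1145.90
  Garden: 1289.06
  Toys: 1830.50

Highest: Toys (1830.50)
Lowest: Sports (218.08)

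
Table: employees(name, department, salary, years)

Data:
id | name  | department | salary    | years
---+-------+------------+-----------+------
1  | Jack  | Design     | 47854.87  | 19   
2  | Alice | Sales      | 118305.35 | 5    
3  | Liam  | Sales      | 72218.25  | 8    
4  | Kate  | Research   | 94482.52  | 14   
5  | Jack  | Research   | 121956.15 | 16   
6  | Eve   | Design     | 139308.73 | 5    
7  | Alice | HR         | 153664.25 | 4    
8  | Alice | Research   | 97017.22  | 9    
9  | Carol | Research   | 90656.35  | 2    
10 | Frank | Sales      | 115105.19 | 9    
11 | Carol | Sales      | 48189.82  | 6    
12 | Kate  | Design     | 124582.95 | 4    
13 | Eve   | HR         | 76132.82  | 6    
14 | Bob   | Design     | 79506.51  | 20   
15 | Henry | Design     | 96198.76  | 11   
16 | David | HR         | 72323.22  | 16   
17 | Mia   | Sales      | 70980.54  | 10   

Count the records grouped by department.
SELECT department, COUNT(*) as count
FROM employees
GROUP BY department

Result:
  Design: 5
  HR: 3
  Research: 4
  Sales: 5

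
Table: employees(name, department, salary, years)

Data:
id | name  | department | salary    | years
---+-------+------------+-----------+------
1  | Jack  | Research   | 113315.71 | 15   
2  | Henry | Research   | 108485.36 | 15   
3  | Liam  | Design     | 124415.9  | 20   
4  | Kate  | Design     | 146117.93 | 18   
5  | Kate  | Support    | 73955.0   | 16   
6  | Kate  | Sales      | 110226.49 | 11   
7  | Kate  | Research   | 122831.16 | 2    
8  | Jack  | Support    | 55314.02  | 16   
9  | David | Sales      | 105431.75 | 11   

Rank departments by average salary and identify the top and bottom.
SELECT department, AVG(salary)
FROM employees
GROUP BY department
ORDER BY AVG(salary)

All groups:
  Support: 64634.51
  Sales: 107829.12
  Research: 114877.41
  Design: 135266.92

Highest: Design (135266.92)
Lowest: Support (64634.51)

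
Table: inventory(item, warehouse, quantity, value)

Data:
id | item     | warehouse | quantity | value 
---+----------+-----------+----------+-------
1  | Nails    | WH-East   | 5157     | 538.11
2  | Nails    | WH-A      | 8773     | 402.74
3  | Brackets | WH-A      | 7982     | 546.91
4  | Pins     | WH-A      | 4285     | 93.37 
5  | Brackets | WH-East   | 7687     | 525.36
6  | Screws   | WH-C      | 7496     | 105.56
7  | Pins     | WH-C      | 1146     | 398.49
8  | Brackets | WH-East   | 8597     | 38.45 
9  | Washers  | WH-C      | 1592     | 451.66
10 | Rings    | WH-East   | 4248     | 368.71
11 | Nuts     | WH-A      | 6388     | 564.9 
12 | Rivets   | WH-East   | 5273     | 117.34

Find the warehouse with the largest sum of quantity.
SELECT warehouse, SUM(quantity) as val
FROM inventory
GROUP BY warehouse
ORDER BY val DESC
LIMIT 1

Result: WH-East with sum(quantity) = 30962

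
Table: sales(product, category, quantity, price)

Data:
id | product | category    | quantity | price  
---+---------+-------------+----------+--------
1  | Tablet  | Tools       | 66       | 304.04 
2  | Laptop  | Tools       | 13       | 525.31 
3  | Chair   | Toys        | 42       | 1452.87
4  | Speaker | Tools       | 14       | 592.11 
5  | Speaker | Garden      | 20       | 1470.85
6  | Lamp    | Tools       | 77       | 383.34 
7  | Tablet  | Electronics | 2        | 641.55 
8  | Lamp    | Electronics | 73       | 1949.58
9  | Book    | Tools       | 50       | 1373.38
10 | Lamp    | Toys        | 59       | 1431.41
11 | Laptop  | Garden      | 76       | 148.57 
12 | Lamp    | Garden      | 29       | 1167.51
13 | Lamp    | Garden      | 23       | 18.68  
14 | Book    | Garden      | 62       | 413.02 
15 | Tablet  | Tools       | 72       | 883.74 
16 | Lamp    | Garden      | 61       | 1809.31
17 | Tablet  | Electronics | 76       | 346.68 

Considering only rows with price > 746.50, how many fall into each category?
SELECT category, COUNT(*)
FROM sales
WHERE price > 746.50
GROUP BY category

Note: WHERE filters rows before grouping.

Result:
  Electronics: 1
  Garden: 3
  Tools: 2
  Toys: 2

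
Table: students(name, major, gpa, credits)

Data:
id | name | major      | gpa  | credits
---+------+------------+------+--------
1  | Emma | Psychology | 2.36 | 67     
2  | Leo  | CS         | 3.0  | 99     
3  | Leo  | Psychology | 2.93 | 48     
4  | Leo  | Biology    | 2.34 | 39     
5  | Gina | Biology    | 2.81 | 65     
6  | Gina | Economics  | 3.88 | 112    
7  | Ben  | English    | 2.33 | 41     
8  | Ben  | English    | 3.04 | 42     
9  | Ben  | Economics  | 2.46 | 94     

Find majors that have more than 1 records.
SELECT major, COUNT(*) as cnt
FROM students
GROUP BY major
HAVING COUNT(*) > 1

Result:
  Biology: 2
  Economics: 2
  English: 2
  Psychology: 2

Note: HAVING filters groups after aggregation, WHERE filters rows before.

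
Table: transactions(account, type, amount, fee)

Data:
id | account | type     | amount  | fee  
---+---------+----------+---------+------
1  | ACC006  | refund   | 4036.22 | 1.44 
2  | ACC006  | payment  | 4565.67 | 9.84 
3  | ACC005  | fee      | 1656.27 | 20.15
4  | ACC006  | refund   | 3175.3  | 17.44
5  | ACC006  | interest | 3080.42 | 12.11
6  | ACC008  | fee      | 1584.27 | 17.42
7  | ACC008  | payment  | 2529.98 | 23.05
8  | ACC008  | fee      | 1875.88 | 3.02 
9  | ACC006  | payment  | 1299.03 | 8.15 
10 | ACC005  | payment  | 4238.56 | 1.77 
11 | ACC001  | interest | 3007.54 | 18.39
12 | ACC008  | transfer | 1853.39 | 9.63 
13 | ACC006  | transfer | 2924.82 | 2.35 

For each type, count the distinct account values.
SELECT type, COUNT(DISTINCT account)
FROM transactions
GROUP BY type

Result:
  fee: 2 distinct
  interest: 2 distinct
  payment: 3 distinct
  refund: 1 distinct
  transfer: 2 distinct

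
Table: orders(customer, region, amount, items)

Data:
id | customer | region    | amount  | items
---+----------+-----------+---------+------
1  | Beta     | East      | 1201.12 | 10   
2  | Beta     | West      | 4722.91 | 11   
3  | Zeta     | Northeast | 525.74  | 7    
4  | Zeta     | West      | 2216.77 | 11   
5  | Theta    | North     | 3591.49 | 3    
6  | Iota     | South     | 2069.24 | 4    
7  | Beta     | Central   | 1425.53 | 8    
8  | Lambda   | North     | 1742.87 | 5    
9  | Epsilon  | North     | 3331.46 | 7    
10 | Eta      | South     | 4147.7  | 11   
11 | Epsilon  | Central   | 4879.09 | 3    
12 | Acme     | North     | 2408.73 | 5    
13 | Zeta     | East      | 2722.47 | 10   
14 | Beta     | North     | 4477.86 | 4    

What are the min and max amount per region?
SELECT region, MIN(amount), MAX(amount)
FROM orders
GROUP BY region

Result:
  Central: min=1425.53, max=4879.09
  East: min=1201.12, max=2722.47
  North: min=1742.87, max=4477.86
  Northeast: min=525.74, max=525.74
  South: min=2069.24, max=4147.70
  West: min=2216.77, max=4722.91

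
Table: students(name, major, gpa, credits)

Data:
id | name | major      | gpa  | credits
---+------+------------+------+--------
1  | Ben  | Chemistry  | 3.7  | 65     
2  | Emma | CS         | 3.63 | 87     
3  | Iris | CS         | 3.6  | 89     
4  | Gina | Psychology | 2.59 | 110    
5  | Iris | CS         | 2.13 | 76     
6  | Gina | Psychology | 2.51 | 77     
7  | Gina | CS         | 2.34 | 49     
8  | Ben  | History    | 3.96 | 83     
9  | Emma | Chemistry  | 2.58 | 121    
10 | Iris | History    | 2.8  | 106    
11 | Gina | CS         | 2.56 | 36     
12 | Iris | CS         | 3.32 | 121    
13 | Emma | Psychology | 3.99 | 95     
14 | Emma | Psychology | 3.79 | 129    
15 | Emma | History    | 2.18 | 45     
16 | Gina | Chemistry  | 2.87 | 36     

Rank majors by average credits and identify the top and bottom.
SELECT major, AVG(credits)
FROM students
GROUP BY major
ORDER BY AVG(credits)

All groups:
  Chemistry: 74.00
  CS: 76.33
  History: 78.00
  Psychology: 102.75

Highest: Psychology (102.75)
Lowest: Chemistry (74.00)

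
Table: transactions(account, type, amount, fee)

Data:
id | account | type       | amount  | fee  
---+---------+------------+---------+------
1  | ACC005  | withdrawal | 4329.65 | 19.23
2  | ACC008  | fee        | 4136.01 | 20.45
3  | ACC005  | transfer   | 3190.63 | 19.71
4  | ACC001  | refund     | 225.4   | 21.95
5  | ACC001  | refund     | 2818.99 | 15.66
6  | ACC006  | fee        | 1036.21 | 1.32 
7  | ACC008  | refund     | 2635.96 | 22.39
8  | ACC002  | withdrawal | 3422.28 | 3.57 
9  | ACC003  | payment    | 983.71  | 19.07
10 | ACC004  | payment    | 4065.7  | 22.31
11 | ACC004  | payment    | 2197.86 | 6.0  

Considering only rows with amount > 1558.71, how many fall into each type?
SELECT type, COUNT(*)
FROM transactions
WHERE amount > 1558.71
GROUP BY type

Note: WHERE filters rows before grouping.

Result:
  fee: 1
  payment: 2
  refund: 2
  transfer: 1
  withdrawal: 2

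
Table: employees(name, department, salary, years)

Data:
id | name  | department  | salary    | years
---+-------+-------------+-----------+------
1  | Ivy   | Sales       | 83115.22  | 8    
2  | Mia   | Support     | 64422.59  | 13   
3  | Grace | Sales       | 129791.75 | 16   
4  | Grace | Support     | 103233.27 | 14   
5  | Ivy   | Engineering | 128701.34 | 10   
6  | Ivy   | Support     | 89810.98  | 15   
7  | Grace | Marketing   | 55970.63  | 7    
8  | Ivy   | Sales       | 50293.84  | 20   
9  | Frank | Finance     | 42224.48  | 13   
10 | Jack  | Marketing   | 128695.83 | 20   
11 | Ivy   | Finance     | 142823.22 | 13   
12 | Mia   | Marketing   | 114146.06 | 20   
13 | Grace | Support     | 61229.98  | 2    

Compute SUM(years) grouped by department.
SELECT department, SUM(years) as result
FROM employees
GROUP BY department

Result:
  Engineering: 10
  Finance: 26
  Marketing: 47
  Sales: 44
  Support: 44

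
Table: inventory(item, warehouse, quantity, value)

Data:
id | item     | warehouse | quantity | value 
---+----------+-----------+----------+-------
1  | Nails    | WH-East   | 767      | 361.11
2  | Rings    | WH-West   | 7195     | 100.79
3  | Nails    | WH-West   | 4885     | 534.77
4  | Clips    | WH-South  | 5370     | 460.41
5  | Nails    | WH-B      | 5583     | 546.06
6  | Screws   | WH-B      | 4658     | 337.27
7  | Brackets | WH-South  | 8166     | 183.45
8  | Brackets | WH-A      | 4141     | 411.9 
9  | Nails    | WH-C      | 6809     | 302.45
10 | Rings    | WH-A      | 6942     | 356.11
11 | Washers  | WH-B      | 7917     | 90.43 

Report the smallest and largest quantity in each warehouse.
SELECT warehouse, MIN(quantity), MAX(quantity)
FROM inventory
GROUP BY warehouse

Result:
  WH-A: min=4141, max=6942
  WH-B: min=4658, max=7917
  WH-C: min=6809, max=6809
  WH-East: min=767, max=767
  WH-South: min=5370, max=8166
  WH-West: min=4885, max=7195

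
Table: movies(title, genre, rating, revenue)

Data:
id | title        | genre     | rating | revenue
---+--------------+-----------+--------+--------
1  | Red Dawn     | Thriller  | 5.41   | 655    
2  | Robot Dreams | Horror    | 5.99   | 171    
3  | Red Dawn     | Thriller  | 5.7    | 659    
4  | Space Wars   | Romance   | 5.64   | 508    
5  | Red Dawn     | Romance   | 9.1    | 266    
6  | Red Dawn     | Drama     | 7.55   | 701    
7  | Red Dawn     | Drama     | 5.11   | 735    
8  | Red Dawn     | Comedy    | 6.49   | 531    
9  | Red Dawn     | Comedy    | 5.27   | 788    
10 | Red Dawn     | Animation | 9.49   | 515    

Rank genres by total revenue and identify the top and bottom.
SELECT genre, SUM(revenue)
FROM movies
GROUP BY genre
ORDER BY SUM(revenue)

All groups:
  Horror: 171
  Animation: 515
  Romance: 774
  Thriller: 1314
  Comedy: 1319
  Drama: 1436

Highest: Drama (1436)
Lowest: Horror (171)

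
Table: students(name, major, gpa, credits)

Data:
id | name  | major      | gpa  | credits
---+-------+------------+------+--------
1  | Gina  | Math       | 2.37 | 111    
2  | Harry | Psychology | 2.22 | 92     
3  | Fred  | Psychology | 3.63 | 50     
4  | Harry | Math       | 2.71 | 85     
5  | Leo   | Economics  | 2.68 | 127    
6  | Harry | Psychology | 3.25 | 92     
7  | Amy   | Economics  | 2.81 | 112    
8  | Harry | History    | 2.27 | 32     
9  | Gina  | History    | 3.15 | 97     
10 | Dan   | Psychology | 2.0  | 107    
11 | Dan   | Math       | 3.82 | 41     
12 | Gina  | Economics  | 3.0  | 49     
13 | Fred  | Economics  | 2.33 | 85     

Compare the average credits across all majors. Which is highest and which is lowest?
SELECT major, AVG(credits)
FROM students
GROUP BY major
ORDER BY AVG(credits)

All groups:
  History: 64.50
  Math: 79.00
  Psychology: 85.25
  Economics: 93.25

Highest: Economics (93.25)
Lowest: History (64.50)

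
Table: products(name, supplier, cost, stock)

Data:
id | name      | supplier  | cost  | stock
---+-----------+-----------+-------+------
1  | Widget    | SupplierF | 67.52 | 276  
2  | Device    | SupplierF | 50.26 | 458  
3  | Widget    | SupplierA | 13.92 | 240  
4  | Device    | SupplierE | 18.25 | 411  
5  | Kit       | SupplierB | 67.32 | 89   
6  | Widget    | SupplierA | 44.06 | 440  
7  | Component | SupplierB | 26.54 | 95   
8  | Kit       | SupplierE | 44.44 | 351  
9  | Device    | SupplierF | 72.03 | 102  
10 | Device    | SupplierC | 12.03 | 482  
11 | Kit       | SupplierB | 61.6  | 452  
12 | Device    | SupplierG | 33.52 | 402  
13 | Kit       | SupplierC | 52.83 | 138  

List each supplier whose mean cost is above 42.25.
SELECT supplier, AVG(cost)
FROM products
GROUP BY supplier
HAVING AVG(cost) > 42.25

Result:
  SupplierB: avg=51.82
  SupplierF: avg=63.27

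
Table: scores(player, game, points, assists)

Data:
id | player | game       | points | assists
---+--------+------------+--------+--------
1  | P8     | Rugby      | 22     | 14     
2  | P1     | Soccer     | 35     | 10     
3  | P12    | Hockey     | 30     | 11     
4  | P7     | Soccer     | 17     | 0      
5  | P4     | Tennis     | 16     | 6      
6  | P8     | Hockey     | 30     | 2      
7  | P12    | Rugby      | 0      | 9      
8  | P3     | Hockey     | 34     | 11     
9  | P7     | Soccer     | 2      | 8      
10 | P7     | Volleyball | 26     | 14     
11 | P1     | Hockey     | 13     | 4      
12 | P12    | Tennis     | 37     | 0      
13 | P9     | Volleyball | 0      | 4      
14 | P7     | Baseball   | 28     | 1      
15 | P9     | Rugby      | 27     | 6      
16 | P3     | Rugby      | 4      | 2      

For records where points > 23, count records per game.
SELECT game, COUNT(*)
FROM scores
WHERE points > 23
GROUP BY game

Note: WHERE filters rows before grouping.

Result:
  Baseball: 1
  Hockey: 3
  Rugby: 1
  Soccer: 1
  Tennis: 1
  Volleyball: 1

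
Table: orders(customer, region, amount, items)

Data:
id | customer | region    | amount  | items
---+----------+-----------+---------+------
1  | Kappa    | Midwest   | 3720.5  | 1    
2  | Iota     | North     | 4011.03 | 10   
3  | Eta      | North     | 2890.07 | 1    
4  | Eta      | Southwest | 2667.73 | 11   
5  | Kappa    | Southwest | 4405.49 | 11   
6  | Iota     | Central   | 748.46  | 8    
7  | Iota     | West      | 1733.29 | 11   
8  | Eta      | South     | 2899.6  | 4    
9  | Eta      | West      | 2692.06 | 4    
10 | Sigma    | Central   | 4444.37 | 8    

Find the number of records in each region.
SELECT region, COUNT(*) as count
FROM orders
GROUP BY region

Result:
  Central: 2
  Midwest: 1
  North: 2
  South: 1
  Southwest: 2
  West: 2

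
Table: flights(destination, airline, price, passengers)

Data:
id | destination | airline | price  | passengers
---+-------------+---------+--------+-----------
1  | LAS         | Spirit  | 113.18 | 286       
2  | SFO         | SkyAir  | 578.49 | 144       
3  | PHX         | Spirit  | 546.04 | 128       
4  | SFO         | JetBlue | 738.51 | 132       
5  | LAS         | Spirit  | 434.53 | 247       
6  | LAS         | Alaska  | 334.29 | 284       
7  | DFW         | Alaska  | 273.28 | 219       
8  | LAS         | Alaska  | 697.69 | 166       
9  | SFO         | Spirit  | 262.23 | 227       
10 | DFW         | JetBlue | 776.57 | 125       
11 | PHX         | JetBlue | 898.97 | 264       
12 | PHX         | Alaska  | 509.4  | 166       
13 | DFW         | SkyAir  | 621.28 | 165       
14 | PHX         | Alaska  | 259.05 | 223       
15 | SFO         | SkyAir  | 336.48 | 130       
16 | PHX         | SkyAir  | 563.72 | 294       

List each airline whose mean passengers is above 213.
SELECT airline, AVG(passengers)
FROM flights
GROUP BY airline
HAVING AVG(passengers) > 213

Result:
  Spirit: avg=222.00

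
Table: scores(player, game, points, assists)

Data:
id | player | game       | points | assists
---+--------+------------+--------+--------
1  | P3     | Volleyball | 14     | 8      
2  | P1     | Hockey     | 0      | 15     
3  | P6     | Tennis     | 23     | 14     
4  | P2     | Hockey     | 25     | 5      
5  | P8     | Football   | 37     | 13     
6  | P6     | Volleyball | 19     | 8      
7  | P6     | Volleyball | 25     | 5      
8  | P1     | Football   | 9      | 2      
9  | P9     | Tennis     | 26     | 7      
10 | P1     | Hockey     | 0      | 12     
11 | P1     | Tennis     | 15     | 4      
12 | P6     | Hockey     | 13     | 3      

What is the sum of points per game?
SELECT game, SUM(points) as result
FROM scores
GROUP BY game

Result:
  Football: 46
  Hockey: 38
  Tennis: 64
  Volleyball: 58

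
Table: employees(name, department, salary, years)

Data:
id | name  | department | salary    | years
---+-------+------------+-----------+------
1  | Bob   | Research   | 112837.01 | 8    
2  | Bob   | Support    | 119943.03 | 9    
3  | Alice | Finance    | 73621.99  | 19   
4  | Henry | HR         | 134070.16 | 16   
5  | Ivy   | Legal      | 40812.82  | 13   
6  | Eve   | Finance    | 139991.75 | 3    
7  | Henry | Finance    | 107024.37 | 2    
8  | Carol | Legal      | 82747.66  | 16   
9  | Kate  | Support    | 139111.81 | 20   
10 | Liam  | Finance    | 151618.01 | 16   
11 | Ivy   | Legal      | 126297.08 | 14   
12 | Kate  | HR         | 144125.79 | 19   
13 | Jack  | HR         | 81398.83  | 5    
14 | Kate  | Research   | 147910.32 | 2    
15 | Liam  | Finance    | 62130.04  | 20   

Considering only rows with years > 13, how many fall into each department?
SELECT department, COUNT(*)
FROM employees
WHERE years > 13
GROUP BY department

Note: WHERE filters rows before grouping.

Result:
  Finance: 3
  HR: 2
  Legal: 2
  Support: 1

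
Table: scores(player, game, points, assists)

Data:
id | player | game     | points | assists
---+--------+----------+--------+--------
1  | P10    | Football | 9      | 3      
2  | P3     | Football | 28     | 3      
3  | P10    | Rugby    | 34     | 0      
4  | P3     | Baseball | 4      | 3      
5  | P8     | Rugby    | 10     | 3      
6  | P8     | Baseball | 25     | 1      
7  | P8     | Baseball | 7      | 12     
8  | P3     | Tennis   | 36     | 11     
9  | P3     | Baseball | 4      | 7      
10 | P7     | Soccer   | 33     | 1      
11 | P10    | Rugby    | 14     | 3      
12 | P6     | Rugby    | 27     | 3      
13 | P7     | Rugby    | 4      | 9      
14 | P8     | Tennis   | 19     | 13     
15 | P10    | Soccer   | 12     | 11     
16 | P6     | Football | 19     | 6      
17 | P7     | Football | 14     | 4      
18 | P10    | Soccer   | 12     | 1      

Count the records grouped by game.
SELECT game, COUNT(*) as count
FROM scores
GROUP BY game

Result:
  Baseball: 4
  Football: 4
  Rugby: 5
  Soccer: 3
  Tennis: 2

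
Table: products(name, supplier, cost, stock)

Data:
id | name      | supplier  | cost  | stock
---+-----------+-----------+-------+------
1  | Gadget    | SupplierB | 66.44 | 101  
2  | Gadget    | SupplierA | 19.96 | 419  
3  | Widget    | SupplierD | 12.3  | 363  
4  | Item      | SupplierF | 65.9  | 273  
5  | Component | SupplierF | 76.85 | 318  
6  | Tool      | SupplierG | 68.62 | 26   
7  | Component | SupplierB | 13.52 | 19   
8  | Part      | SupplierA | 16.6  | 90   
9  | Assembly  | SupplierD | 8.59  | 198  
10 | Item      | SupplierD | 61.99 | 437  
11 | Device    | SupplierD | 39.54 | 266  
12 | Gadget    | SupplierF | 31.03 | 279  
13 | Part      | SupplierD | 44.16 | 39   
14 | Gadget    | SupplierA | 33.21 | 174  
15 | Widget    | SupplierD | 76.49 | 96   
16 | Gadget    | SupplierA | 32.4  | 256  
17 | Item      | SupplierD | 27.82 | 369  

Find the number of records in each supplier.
SELECT supplier, COUNT(*) as count
FROM products
GROUP BY supplier

Result:
  SupplierA: 4
  SupplierB: 2
  SupplierD: 7
  SupplierF: 3
  SupplierG: 1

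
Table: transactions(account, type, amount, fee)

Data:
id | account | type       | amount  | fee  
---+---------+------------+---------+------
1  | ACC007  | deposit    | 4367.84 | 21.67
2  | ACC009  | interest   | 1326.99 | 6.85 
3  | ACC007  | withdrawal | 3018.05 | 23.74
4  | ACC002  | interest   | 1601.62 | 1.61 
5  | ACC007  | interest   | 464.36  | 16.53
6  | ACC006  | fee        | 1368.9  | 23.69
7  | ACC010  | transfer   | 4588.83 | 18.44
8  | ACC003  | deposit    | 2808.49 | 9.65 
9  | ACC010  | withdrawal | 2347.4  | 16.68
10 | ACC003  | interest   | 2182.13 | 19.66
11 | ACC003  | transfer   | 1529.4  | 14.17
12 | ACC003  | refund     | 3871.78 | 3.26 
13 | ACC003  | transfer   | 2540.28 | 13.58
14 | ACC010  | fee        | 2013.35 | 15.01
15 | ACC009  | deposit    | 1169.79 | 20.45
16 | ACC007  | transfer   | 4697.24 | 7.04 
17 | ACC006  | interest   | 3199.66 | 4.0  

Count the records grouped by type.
SELECT type, COUNT(*) as count
FROM transactions
GROUP BY type

Result:
  deposit: 3
  fee: 2
  interest: 5
  refund: 1
  transfer: 4
  withdrawal: 2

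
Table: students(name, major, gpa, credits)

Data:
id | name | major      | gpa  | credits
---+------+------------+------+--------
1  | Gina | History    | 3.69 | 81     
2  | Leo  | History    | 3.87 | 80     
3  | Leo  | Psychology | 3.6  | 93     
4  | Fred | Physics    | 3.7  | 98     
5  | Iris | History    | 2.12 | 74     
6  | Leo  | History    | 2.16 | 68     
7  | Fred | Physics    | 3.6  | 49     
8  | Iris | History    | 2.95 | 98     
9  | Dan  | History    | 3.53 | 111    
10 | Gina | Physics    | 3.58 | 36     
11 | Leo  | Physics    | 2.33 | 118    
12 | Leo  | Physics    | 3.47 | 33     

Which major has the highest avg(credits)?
SELECT major, AVG(credits) as val
FROM students
GROUP BY major
ORDER BY val DESC
LIMIT 1

Result: Psychology with avg(credits) = 93.00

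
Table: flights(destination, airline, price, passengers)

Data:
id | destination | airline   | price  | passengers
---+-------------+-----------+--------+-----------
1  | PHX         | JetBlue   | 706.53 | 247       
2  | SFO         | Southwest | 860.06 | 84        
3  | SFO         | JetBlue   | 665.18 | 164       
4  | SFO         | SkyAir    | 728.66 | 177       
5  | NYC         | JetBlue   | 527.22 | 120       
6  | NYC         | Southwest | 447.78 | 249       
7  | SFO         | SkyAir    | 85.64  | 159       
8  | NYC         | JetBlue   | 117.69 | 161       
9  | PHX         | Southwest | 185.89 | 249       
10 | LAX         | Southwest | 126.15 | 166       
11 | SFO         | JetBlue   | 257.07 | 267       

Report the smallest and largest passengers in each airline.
SELECT airline, MIN(passengers), MAX(passengers)
FROM flights
GROUP BY airline

Result:
  JetBlue: min=120, max=267
  SkyAir: min=159, max=177
  Southwest: min=84, max=249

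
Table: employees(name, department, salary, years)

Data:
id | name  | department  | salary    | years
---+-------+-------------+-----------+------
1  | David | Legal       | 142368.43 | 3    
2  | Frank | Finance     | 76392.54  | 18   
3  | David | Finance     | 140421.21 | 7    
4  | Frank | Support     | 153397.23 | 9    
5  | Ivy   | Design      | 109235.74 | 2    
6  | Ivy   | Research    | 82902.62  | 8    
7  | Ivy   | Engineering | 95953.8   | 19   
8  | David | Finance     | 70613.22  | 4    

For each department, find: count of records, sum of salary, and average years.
SELECT department,
       COUNT(*) as cnt,
       SUM(salary) as total_salary,
       AVG(years) as avg_years
FROM employees
GROUP BY department

Result:
  Design: 1 records, 109235.74 total salary, 2.00 avg years
  Engineering: 1 records, 95953.80 total salary, 19.00 avg years
  Finance: 3 records, 287426.97 total salary, 9.67 avg years
  Legal: 1 records, 142368.43 total salary, 3.00 avg years
  Research: 1 records, 82902.62 total salary, 8.00 avg years
  Support: 1 records, 153397.23 total salary, 9.00 avg years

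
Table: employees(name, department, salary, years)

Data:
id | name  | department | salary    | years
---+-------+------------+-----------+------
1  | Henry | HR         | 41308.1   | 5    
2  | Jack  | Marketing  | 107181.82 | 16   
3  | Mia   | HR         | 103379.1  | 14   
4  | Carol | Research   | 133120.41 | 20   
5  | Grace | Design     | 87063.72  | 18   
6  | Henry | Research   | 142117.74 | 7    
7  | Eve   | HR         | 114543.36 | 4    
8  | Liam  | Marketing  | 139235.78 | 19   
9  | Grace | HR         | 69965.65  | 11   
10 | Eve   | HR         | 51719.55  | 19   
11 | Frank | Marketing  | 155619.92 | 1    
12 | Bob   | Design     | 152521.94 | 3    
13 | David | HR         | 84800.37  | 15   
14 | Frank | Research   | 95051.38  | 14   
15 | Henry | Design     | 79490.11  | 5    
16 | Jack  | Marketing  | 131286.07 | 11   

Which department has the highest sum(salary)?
SELECT department, SUM(salary) as val
FROM employees
GROUP BY department
ORDER BY val DESC
LIMIT 1

Result: Marketing with sum(salary) = 533323.59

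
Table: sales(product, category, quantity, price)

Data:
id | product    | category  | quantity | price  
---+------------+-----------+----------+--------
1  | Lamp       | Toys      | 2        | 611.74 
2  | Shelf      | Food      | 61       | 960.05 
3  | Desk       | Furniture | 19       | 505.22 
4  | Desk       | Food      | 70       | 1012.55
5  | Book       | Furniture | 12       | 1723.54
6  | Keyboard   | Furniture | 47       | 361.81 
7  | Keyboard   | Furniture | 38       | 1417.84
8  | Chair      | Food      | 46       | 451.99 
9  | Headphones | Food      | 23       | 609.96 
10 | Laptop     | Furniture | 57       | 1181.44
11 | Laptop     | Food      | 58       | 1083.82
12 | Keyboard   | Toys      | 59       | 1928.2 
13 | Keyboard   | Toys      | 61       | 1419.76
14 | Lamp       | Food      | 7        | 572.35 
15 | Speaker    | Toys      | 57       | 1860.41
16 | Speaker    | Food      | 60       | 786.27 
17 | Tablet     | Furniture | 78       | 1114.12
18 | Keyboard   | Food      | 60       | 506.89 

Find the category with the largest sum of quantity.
SELECT category, SUM(quantity) as val
FROM sales
GROUP BY category
ORDER BY val DESC
LIMIT 1

Result: Food with sum(quantity) = 385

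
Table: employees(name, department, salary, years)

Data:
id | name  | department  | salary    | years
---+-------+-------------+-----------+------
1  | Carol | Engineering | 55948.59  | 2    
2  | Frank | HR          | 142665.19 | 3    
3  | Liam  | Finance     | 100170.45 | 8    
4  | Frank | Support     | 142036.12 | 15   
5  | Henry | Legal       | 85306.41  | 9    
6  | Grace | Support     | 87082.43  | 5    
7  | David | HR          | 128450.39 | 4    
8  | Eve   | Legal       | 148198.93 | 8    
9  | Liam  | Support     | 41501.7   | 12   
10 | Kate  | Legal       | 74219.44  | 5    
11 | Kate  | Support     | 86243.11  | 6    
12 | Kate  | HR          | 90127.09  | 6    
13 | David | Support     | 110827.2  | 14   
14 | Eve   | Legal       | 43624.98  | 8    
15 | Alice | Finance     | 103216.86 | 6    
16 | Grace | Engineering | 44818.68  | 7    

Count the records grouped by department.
SELECT department, COUNT(*) as count
FROM employees
GROUP BY department

Result:
  Engineering: 2
  Finance: 2
  HR: 3
  Legal: 4
  Support: 5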